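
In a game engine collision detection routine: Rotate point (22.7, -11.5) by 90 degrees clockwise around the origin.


90° CW: (x,y) -> (y, -x)
(22.7,-11.5) -> (-11.5, -22.7)

(-11.5, -22.7)


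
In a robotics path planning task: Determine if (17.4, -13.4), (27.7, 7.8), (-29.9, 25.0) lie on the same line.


Cross product: (27.7-17.4)*(25-(-13.4)) - (7.8-(-13.4))*((-29.9)-17.4)
= 1398.28

No, not collinear


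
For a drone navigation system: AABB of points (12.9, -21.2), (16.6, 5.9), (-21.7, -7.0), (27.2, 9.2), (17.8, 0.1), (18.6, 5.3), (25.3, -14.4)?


x range: [-21.7, 27.2]
y range: [-21.2, 9.2]
Bounding box: (-21.7,-21.2) to (27.2,9.2)

(-21.7,-21.2) to (27.2,9.2)


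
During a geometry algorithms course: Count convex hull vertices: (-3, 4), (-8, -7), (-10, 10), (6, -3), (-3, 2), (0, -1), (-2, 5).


Convex hull vertices (CCW): (-10, 10), (-8, -7), (6, -3), (-2, 5)
Count = 4

4


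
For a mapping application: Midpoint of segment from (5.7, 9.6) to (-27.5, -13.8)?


M = ((5.7+(-27.5))/2, (9.6+(-13.8))/2)
= (-10.9, -2.1)

(-10.9, -2.1)


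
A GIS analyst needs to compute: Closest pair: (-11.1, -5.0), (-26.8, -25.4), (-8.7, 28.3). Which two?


d(P0,P1) = 25.742, d(P0,P2) = 33.3864, d(P1,P2) = 56.6683
Closest: P0 and P1

Closest pair: (-11.1, -5.0) and (-26.8, -25.4), distance = 25.742


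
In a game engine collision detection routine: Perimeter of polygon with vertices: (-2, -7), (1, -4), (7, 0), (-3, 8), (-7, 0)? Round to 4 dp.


Sides: (-2, -7)->(1, -4): sqrt(18) = 4.242641, (1, -4)->(7, 0): sqrt(52) = 7.211103, (7, 0)->(-3, 8): sqrt(164) = 12.806248, (-3, 8)->(-7, 0): sqrt(80) = 8.944272, (-7, 0)->(-2, -7): sqrt(74) = 8.602325
Sum = 41.806589
Perimeter = 41.8066

41.8066


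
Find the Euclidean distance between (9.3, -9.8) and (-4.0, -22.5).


dx=-13.3, dy=-12.7
d^2 = (-13.3)^2 + (-12.7)^2 = 338.18
d = sqrt(338.18) = 18.3897

18.3897


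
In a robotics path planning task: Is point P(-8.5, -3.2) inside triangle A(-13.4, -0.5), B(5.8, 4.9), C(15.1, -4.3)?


Cross products: AB x AP = -78.3, BC x BP = -206.89, CA x CP = 58.33
All same sign? no

No, outside


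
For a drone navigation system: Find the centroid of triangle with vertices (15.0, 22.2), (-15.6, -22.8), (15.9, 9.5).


Centroid = ((x_A+x_B+x_C)/3, (y_A+y_B+y_C)/3)
= ((15+(-15.6)+15.9)/3, (22.2+(-22.8)+9.5)/3)
= (5.1, 2.9667)

(5.1, 2.9667)


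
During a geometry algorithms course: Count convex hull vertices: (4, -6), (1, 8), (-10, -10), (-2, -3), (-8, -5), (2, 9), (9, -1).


Convex hull vertices (CCW): (-10, -10), (4, -6), (9, -1), (2, 9), (1, 8), (-8, -5)
Count = 6

6


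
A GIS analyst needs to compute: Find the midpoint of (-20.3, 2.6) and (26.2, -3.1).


M = (((-20.3)+26.2)/2, (2.6+(-3.1))/2)
= (2.95, -0.25)

(2.95, -0.25)


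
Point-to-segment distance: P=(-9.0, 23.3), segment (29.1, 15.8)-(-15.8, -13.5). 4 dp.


Project P onto AB: t = 0.5187 (clamped to [0,1])
Closest point on segment: (5.8114, 0.6027)
Distance: 27.1024

27.1024


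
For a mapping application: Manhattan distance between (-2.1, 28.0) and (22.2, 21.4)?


|(-2.1)-22.2| + |28-21.4| = 24.3 + 6.6 = 30.9

30.9


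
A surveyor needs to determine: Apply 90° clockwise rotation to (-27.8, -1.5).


90° CW: (x,y) -> (y, -x)
(-27.8,-1.5) -> (-1.5, 27.8)

(-1.5, 27.8)


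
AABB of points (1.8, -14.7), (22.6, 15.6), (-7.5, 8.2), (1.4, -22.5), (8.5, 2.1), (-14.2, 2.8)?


x range: [-14.2, 22.6]
y range: [-22.5, 15.6]
Bounding box: (-14.2,-22.5) to (22.6,15.6)

(-14.2,-22.5) to (22.6,15.6)


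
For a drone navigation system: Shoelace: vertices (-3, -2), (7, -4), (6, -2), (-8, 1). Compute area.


Shoelace sum: ((-3)*(-4) - 7*(-2)) + (7*(-2) - 6*(-4)) + (6*1 - (-8)*(-2)) + ((-8)*(-2) - (-3)*1)
= 45
Area = |45|/2 = 22.5

22.5


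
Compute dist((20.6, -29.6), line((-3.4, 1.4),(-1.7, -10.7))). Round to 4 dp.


|cross product| = 237.7
|line direction| = sqrt(149.3) = 12.2188
Distance = 237.7/sqrt(149.3) = 19.4536

19.4536


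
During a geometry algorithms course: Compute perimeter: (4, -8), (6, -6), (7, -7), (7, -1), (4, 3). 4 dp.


Sides: (4, -8)->(6, -6): sqrt(8) = 2.828427, (6, -6)->(7, -7): sqrt(2) = 1.414214, (7, -7)->(7, -1): sqrt(36) = 6, (7, -1)->(4, 3): sqrt(25) = 5, (4, 3)->(4, -8): sqrt(121) = 11
Sum = 26.242641
Perimeter = 26.2426

26.2426


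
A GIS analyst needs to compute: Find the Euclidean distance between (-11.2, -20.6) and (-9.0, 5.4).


dx=2.2, dy=26
d^2 = 2.2^2 + 26^2 = 680.84
d = sqrt(680.84) = 26.0929

26.0929


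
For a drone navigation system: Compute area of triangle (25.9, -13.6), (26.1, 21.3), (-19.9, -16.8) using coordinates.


Area = |x_A(y_B-y_C) + x_B(y_C-y_A) + x_C(y_A-y_B)|/2
= |986.79 + (-83.52) + 694.51|/2
= 1597.78/2 = 798.89

798.89


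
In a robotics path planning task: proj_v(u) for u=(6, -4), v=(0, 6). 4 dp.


u.v = -24, |v| = sqrt(36) = 6
Scalar projection = u.v / |v| = -24 / sqrt(36) = -4

-4


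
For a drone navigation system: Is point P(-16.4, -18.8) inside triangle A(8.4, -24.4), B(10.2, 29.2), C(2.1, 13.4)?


Cross products: AB x AP = 1339.36, BC x BP = -31.48, CA x CP = -902.16
All same sign? no

No, outside


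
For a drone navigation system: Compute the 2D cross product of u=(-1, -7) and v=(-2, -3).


u x v = u_x*v_y - u_y*v_x = (-1)*(-3) - (-7)*(-2)
= 3 - 14 = -11

-11


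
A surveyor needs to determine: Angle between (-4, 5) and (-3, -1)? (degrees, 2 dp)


u.v = 7, |u| = sqrt(41) = 6.4031, |v| = sqrt(10) = 3.1623
cos(theta) = u.v/(|u||v|) = 7/sqrt(410) = 0.345705
theta = acos(0.345705) = 69.78 degrees

69.78 degrees


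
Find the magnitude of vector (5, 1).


|u| = sqrt(5^2 + 1^2) = sqrt(26) = 5.099

5.099


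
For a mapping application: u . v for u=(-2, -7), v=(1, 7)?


u . v = u_x*v_x + u_y*v_y = (-2)*1 + (-7)*7
= (-2) + (-49) = -51

-51


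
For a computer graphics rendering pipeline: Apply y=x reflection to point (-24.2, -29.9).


Reflection over y=x: (x,y) -> (y,x)
(-24.2, -29.9) -> (-29.9, -24.2)

(-29.9, -24.2)


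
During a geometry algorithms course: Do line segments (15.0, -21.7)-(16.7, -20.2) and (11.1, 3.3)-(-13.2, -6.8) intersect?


Cross products: d1=646.89, d2=627.61, d3=48.35, d4=67.63
d1*d2 < 0 and d3*d4 < 0? no

No, they don't intersect


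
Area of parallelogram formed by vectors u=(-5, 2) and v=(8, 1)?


|u x v| = |(-5)*1 - 2*8|
= |(-5) - 16| = 21

21


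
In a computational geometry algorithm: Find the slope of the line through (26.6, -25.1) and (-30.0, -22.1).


slope = (y2-y1)/(x2-x1) = ((-22.1)-(-25.1))/((-30)-26.6) = 3/(-56.6) = -0.053

-0.053


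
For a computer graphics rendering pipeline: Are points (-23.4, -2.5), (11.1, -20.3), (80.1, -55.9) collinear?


Cross product: (11.1-(-23.4))*((-55.9)-(-2.5)) - ((-20.3)-(-2.5))*(80.1-(-23.4))
= 0

Yes, collinear


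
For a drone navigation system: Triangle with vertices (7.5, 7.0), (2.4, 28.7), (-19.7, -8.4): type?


Side lengths squared: AB^2=496.9, BC^2=1864.82, CA^2=977
Sorted: [496.9, 977, 1864.82]
By sides: Scalene, By angles: Obtuse

Scalene, Obtuse


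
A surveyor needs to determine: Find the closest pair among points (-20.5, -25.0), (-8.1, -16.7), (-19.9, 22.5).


d(P0,P1) = 14.9215, d(P0,P2) = 47.5038, d(P1,P2) = 40.9375
Closest: P0 and P1

Closest pair: (-20.5, -25.0) and (-8.1, -16.7), distance = 14.9215


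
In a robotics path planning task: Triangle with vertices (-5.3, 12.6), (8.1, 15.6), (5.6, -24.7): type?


Side lengths squared: AB^2=188.56, BC^2=1630.34, CA^2=1510.1
Sorted: [188.56, 1510.1, 1630.34]
By sides: Scalene, By angles: Acute

Scalene, Acute


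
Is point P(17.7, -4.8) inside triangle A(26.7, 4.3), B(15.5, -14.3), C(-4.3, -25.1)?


Cross products: AB x AP = -65.48, BC x BP = -164.34, CA x CP = -17.5
All same sign? yes

Yes, inside


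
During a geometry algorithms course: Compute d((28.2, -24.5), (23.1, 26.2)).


dx=-5.1, dy=50.7
d^2 = (-5.1)^2 + 50.7^2 = 2596.5
d = sqrt(2596.5) = 50.9559

50.9559


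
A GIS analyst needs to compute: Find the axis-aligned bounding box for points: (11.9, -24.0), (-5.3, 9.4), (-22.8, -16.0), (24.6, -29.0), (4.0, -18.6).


x range: [-22.8, 24.6]
y range: [-29, 9.4]
Bounding box: (-22.8,-29) to (24.6,9.4)

(-22.8,-29) to (24.6,9.4)


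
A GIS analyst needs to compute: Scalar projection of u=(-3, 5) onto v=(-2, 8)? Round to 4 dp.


u.v = 46, |v| = sqrt(68) = 8.2462
Scalar projection = u.v / |v| = 46 / sqrt(68) = 5.5783

5.5783


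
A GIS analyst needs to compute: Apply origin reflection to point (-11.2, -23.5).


Reflection over origin: (x,y) -> (-x,-y)
(-11.2, -23.5) -> (11.2, 23.5)

(11.2, 23.5)


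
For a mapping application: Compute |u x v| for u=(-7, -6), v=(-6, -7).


|u x v| = |(-7)*(-7) - (-6)*(-6)|
= |49 - 36| = 13

13


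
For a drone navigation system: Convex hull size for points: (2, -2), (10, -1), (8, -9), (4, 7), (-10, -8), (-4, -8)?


Convex hull vertices (CCW): (-10, -8), (8, -9), (10, -1), (4, 7)
Count = 4

4


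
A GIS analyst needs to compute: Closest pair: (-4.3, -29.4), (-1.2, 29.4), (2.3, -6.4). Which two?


d(P0,P1) = 58.8817, d(P0,P2) = 23.9282, d(P1,P2) = 35.9707
Closest: P0 and P2

Closest pair: (-4.3, -29.4) and (2.3, -6.4), distance = 23.9282


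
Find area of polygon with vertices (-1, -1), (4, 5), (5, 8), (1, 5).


Shoelace sum: ((-1)*5 - 4*(-1)) + (4*8 - 5*5) + (5*5 - 1*8) + (1*(-1) - (-1)*5)
= 27
Area = |27|/2 = 13.5

13.5


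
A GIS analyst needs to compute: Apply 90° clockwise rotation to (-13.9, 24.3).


90° CW: (x,y) -> (y, -x)
(-13.9,24.3) -> (24.3, 13.9)

(24.3, 13.9)


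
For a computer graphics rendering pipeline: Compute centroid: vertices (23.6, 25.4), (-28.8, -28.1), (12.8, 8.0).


Centroid = ((x_A+x_B+x_C)/3, (y_A+y_B+y_C)/3)
= ((23.6+(-28.8)+12.8)/3, (25.4+(-28.1)+8)/3)
= (2.5333, 1.7667)

(2.5333, 1.7667)


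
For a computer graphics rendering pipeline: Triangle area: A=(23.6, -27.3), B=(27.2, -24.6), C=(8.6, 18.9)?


Area = |x_A(y_B-y_C) + x_B(y_C-y_A) + x_C(y_A-y_B)|/2
= |(-1026.6) + 1256.64 + (-23.22)|/2
= 206.82/2 = 103.41

103.41


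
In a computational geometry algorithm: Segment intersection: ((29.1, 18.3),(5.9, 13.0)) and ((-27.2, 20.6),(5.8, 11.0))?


Cross products: d1=464.58, d2=66.96, d3=-351.75, d4=45.87
d1*d2 < 0 and d3*d4 < 0? no

No, they don't intersect


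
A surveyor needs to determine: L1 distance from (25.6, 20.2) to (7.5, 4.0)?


|25.6-7.5| + |20.2-4| = 18.1 + 16.2 = 34.3

34.3


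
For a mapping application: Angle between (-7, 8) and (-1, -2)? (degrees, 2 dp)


u.v = -9, |u| = sqrt(113) = 10.6301, |v| = sqrt(5) = 2.2361
cos(theta) = u.v/(|u||v|) = -9/sqrt(565) = -0.378633
theta = acos(-0.378633) = 112.25 degrees

112.25 degrees


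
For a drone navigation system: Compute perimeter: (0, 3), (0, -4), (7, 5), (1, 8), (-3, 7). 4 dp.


Sides: (0, 3)->(0, -4): sqrt(49) = 7, (0, -4)->(7, 5): sqrt(130) = 11.401754, (7, 5)->(1, 8): sqrt(45) = 6.708204, (1, 8)->(-3, 7): sqrt(17) = 4.123106, (-3, 7)->(0, 3): sqrt(25) = 5
Sum = 34.233064
Perimeter = 34.2331

34.2331


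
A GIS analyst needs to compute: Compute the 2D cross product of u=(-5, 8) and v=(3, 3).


u x v = u_x*v_y - u_y*v_x = (-5)*3 - 8*3
= (-15) - 24 = -39

-39


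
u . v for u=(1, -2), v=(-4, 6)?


u . v = u_x*v_x + u_y*v_y = 1*(-4) + (-2)*6
= (-4) + (-12) = -16

-16


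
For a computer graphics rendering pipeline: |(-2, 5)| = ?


|u| = sqrt((-2)^2 + 5^2) = sqrt(29) = 5.3852

5.3852


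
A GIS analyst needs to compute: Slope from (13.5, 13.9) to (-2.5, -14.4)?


slope = (y2-y1)/(x2-x1) = ((-14.4)-13.9)/((-2.5)-13.5) = (-28.3)/(-16) = 1.7688

1.7688


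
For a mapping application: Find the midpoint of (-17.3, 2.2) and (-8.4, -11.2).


M = (((-17.3)+(-8.4))/2, (2.2+(-11.2))/2)
= (-12.85, -4.5)

(-12.85, -4.5)


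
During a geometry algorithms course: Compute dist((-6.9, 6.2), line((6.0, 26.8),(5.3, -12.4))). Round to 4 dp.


|cross product| = 491.26
|line direction| = sqrt(1537.13) = 39.2062
Distance = 491.26/sqrt(1537.13) = 12.5301

12.5301


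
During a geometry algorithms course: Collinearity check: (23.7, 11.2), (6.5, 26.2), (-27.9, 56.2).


Cross product: (6.5-23.7)*(56.2-11.2) - (26.2-11.2)*((-27.9)-23.7)
= 0

Yes, collinear


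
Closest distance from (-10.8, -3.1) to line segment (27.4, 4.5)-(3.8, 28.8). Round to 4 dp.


Project P onto AB: t = 0.6247 (clamped to [0,1])
Closest point on segment: (12.6565, 19.6808)
Distance: 32.6982

32.6982


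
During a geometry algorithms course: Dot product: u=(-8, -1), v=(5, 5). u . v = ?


u . v = u_x*v_x + u_y*v_y = (-8)*5 + (-1)*5
= (-40) + (-5) = -45

-45


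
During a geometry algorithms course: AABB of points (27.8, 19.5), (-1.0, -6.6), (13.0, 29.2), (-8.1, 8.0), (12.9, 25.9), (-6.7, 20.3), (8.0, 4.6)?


x range: [-8.1, 27.8]
y range: [-6.6, 29.2]
Bounding box: (-8.1,-6.6) to (27.8,29.2)

(-8.1,-6.6) to (27.8,29.2)


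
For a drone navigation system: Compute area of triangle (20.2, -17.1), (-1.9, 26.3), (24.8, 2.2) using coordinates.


Area = |x_A(y_B-y_C) + x_B(y_C-y_A) + x_C(y_A-y_B)|/2
= |486.82 + (-36.67) + (-1076.32)|/2
= 626.17/2 = 313.085

313.085


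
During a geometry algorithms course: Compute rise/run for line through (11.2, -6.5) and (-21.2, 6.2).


slope = (y2-y1)/(x2-x1) = (6.2-(-6.5))/((-21.2)-11.2) = 12.7/(-32.4) = -0.392

-0.392


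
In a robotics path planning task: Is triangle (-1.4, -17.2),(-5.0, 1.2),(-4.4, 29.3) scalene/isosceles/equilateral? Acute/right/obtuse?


Side lengths squared: AB^2=351.52, BC^2=789.97, CA^2=2171.25
Sorted: [351.52, 789.97, 2171.25]
By sides: Scalene, By angles: Obtuse

Scalene, Obtuse


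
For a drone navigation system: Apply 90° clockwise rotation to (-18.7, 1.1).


90° CW: (x,y) -> (y, -x)
(-18.7,1.1) -> (1.1, 18.7)

(1.1, 18.7)


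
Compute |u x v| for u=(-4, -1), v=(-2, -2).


|u x v| = |(-4)*(-2) - (-1)*(-2)|
= |8 - 2| = 6

6


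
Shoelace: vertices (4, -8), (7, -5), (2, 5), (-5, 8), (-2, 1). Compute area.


Shoelace sum: (4*(-5) - 7*(-8)) + (7*5 - 2*(-5)) + (2*8 - (-5)*5) + ((-5)*1 - (-2)*8) + ((-2)*(-8) - 4*1)
= 145
Area = |145|/2 = 72.5

72.5


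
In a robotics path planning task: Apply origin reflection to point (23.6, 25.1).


Reflection over origin: (x,y) -> (-x,-y)
(23.6, 25.1) -> (-23.6, -25.1)

(-23.6, -25.1)


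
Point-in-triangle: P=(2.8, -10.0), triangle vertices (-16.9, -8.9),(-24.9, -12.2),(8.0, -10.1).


Cross products: AB x AP = 73.81, BC x BP = 14.21, CA x CP = 3.75
All same sign? yes

Yes, inside


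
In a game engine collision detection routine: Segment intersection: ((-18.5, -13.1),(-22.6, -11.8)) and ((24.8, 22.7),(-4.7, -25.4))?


Cross products: d1=-1026.63, d2=-1262.19, d3=-203.07, d4=32.49
d1*d2 < 0 and d3*d4 < 0? no

No, they don't intersect


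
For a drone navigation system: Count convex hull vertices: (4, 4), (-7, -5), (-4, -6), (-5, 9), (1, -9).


Convex hull vertices (CCW): (-7, -5), (1, -9), (4, 4), (-5, 9)
Count = 4

4


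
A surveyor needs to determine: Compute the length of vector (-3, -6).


|u| = sqrt((-3)^2 + (-6)^2) = sqrt(45) = 6.7082

6.7082


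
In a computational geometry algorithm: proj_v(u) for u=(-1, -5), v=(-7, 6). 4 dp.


u.v = -23, |v| = sqrt(85) = 9.2195
Scalar projection = u.v / |v| = -23 / sqrt(85) = -2.4947

-2.4947


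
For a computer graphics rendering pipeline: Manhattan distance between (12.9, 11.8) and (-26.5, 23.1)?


|12.9-(-26.5)| + |11.8-23.1| = 39.4 + 11.3 = 50.7

50.7


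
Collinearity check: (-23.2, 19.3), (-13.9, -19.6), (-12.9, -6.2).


Cross product: ((-13.9)-(-23.2))*((-6.2)-19.3) - ((-19.6)-19.3)*((-12.9)-(-23.2))
= 163.52

No, not collinear


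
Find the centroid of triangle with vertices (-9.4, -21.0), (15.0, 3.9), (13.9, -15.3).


Centroid = ((x_A+x_B+x_C)/3, (y_A+y_B+y_C)/3)
= (((-9.4)+15+13.9)/3, ((-21)+3.9+(-15.3))/3)
= (6.5, -10.8)

(6.5, -10.8)


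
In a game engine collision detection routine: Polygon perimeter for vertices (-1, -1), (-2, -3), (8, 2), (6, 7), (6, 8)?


Sides: (-1, -1)->(-2, -3): sqrt(5) = 2.236068, (-2, -3)->(8, 2): sqrt(125) = 11.18034, (8, 2)->(6, 7): sqrt(29) = 5.385165, (6, 7)->(6, 8): sqrt(1) = 1, (6, 8)->(-1, -1): sqrt(130) = 11.401754
Sum = 31.203327
Perimeter = 31.2033

31.2033


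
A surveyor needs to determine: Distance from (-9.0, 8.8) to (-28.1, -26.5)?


dx=-19.1, dy=-35.3
d^2 = (-19.1)^2 + (-35.3)^2 = 1610.9
d = sqrt(1610.9) = 40.136

40.136


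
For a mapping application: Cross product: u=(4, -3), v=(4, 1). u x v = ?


u x v = u_x*v_y - u_y*v_x = 4*1 - (-3)*4
= 4 - (-12) = 16

16


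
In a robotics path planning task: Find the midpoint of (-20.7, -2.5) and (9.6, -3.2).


M = (((-20.7)+9.6)/2, ((-2.5)+(-3.2))/2)
= (-5.55, -2.85)

(-5.55, -2.85)


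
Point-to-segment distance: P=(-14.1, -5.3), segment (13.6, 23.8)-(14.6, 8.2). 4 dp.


Project P onto AB: t = 1 (clamped to [0,1])
Closest point on segment: (14.6, 8.2)
Distance: 31.7166

31.7166


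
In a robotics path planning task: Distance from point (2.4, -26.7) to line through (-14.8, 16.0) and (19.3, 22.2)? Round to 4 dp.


|cross product| = 1562.71
|line direction| = sqrt(1201.25) = 34.6591
Distance = 1562.71/sqrt(1201.25) = 45.0881

45.0881


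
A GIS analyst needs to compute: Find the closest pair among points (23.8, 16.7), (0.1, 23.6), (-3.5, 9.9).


d(P0,P1) = 24.684, d(P0,P2) = 28.1341, d(P1,P2) = 14.1651
Closest: P1 and P2

Closest pair: (0.1, 23.6) and (-3.5, 9.9), distance = 14.1651


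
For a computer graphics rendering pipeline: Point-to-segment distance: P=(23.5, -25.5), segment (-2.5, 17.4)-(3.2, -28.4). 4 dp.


Project P onto AB: t = 0.992 (clamped to [0,1])
Closest point on segment: (3.1542, -28.0321)
Distance: 20.5027

20.5027


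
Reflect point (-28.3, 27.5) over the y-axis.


Reflection over y-axis: (x,y) -> (-x,y)
(-28.3, 27.5) -> (28.3, 27.5)

(28.3, 27.5)


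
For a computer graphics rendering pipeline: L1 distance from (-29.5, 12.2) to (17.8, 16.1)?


|(-29.5)-17.8| + |12.2-16.1| = 47.3 + 3.9 = 51.2

51.2


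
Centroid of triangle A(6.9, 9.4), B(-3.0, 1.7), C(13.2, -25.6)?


Centroid = ((x_A+x_B+x_C)/3, (y_A+y_B+y_C)/3)
= ((6.9+(-3)+13.2)/3, (9.4+1.7+(-25.6))/3)
= (5.7, -4.8333)

(5.7, -4.8333)


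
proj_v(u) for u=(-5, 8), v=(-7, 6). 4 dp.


u.v = 83, |v| = sqrt(85) = 9.2195
Scalar projection = u.v / |v| = 83 / sqrt(85) = 9.0026

9.0026


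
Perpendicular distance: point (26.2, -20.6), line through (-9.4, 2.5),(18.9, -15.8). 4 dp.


|cross product| = 2.25
|line direction| = sqrt(1135.78) = 33.7013
Distance = 2.25/sqrt(1135.78) = 0.0668

0.0668


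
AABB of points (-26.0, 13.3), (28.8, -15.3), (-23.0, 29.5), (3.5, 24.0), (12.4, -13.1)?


x range: [-26, 28.8]
y range: [-15.3, 29.5]
Bounding box: (-26,-15.3) to (28.8,29.5)

(-26,-15.3) to (28.8,29.5)


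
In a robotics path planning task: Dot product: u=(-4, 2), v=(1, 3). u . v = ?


u . v = u_x*v_x + u_y*v_y = (-4)*1 + 2*3
= (-4) + 6 = 2

2


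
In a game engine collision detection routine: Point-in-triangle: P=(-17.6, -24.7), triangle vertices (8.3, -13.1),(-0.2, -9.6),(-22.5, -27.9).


Cross products: AB x AP = 189.25, BC x BP = 18.31, CA x CP = 26.04
All same sign? yes

Yes, inside


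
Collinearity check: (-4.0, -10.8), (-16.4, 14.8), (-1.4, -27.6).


Cross product: ((-16.4)-(-4))*((-27.6)-(-10.8)) - (14.8-(-10.8))*((-1.4)-(-4))
= 141.76

No, not collinear


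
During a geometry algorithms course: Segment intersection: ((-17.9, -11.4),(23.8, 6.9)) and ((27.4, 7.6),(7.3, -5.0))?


Cross products: d1=-188.88, d2=-31.29, d3=-36.69, d4=-194.28
d1*d2 < 0 and d3*d4 < 0? no

No, they don't intersect


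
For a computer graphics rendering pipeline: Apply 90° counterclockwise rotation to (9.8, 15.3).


90° CCW: (x,y) -> (-y, x)
(9.8,15.3) -> (-15.3, 9.8)

(-15.3, 9.8)


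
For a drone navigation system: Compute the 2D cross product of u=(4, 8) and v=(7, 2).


u x v = u_x*v_y - u_y*v_x = 4*2 - 8*7
= 8 - 56 = -48

-48


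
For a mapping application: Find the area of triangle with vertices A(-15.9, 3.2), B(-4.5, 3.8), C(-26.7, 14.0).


Area = |x_A(y_B-y_C) + x_B(y_C-y_A) + x_C(y_A-y_B)|/2
= |162.18 + (-48.6) + 16.02|/2
= 129.6/2 = 64.8

64.8


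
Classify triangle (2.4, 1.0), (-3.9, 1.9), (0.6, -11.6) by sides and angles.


Side lengths squared: AB^2=40.5, BC^2=202.5, CA^2=162
Sorted: [40.5, 162, 202.5]
By sides: Scalene, By angles: Right

Scalene, Right


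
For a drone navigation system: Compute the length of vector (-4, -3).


|u| = sqrt((-4)^2 + (-3)^2) = sqrt(25) = 5

5


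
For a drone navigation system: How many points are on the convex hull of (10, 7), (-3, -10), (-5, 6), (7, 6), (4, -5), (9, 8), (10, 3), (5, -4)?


Convex hull vertices (CCW): (-5, 6), (-3, -10), (4, -5), (5, -4), (10, 3), (10, 7), (9, 8)
Count = 7

7


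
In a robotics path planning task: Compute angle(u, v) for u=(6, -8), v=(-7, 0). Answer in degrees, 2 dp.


u.v = -42, |u| = sqrt(100) = 10, |v| = sqrt(49) = 7
cos(theta) = u.v/(|u||v|) = -42/sqrt(4900) = -0.6
theta = acos(-0.6) = 126.87 degrees

126.87 degrees


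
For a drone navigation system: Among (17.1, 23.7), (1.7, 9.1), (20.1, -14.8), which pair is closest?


d(P0,P1) = 21.2207, d(P0,P2) = 38.6167, d(P1,P2) = 30.1624
Closest: P0 and P1

Closest pair: (17.1, 23.7) and (1.7, 9.1), distance = 21.2207


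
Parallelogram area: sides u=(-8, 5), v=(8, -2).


|u x v| = |(-8)*(-2) - 5*8|
= |16 - 40| = 24

24


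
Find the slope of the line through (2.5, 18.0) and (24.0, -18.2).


slope = (y2-y1)/(x2-x1) = ((-18.2)-18)/(24-2.5) = (-36.2)/21.5 = -1.6837

-1.6837


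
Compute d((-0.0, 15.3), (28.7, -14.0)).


dx=28.7, dy=-29.3
d^2 = 28.7^2 + (-29.3)^2 = 1682.18
d = sqrt(1682.18) = 41.0144

41.0144


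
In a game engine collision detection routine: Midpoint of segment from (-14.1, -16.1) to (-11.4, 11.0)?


M = (((-14.1)+(-11.4))/2, ((-16.1)+11)/2)
= (-12.75, -2.55)

(-12.75, -2.55)


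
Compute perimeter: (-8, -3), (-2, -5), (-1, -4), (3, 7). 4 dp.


Sides: (-8, -3)->(-2, -5): sqrt(40) = 6.324555, (-2, -5)->(-1, -4): sqrt(2) = 1.414214, (-1, -4)->(3, 7): sqrt(137) = 11.7047, (3, 7)->(-8, -3): sqrt(221) = 14.866069
Sum = 34.309538
Perimeter = 34.3095

34.3095


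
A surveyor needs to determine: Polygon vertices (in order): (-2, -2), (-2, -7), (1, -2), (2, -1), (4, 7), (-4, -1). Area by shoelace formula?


Shoelace sum: ((-2)*(-7) - (-2)*(-2)) + ((-2)*(-2) - 1*(-7)) + (1*(-1) - 2*(-2)) + (2*7 - 4*(-1)) + (4*(-1) - (-4)*7) + ((-4)*(-2) - (-2)*(-1))
= 72
Area = |72|/2 = 36

36


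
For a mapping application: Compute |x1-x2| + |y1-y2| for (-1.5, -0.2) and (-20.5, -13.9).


|(-1.5)-(-20.5)| + |(-0.2)-(-13.9)| = 19 + 13.7 = 32.7

32.7


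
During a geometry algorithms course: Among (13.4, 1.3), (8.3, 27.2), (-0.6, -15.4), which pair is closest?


d(P0,P1) = 26.3973, d(P0,P2) = 21.792, d(P1,P2) = 43.5198
Closest: P0 and P2

Closest pair: (13.4, 1.3) and (-0.6, -15.4), distance = 21.792


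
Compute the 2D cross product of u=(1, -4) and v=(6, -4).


u x v = u_x*v_y - u_y*v_x = 1*(-4) - (-4)*6
= (-4) - (-24) = 20

20


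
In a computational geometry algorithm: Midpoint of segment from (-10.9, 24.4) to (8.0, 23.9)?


M = (((-10.9)+8)/2, (24.4+23.9)/2)
= (-1.45, 24.15)

(-1.45, 24.15)


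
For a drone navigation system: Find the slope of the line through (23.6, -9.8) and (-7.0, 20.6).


slope = (y2-y1)/(x2-x1) = (20.6-(-9.8))/((-7)-23.6) = 30.4/(-30.6) = -0.9935

-0.9935


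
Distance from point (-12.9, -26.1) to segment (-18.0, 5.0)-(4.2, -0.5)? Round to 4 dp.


Project P onto AB: t = 0.5434 (clamped to [0,1])
Closest point on segment: (-5.9355, 2.0111)
Distance: 28.9609

28.9609


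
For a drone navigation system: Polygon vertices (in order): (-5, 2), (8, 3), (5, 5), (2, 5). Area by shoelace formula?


Shoelace sum: ((-5)*3 - 8*2) + (8*5 - 5*3) + (5*5 - 2*5) + (2*2 - (-5)*5)
= 38
Area = |38|/2 = 19

19


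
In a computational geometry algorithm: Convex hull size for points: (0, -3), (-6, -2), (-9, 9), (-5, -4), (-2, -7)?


Convex hull vertices (CCW): (-9, 9), (-6, -2), (-5, -4), (-2, -7), (0, -3)
Count = 5

5


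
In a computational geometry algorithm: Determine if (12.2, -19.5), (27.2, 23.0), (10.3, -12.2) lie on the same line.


Cross product: (27.2-12.2)*((-12.2)-(-19.5)) - (23-(-19.5))*(10.3-12.2)
= 190.25

No, not collinear


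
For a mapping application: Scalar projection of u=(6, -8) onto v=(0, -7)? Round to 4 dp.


u.v = 56, |v| = sqrt(49) = 7
Scalar projection = u.v / |v| = 56 / sqrt(49) = 8

8


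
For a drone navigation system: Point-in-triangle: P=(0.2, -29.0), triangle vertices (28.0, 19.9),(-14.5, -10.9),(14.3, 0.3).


Cross products: AB x AP = 1222.01, BC x BP = -685.92, CA x CP = -125.05
All same sign? no

No, outside


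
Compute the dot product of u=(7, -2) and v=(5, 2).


u . v = u_x*v_x + u_y*v_y = 7*5 + (-2)*2
= 35 + (-4) = 31

31


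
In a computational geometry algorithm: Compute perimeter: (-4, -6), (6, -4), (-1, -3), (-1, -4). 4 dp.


Sides: (-4, -6)->(6, -4): sqrt(104) = 10.198039, (6, -4)->(-1, -3): sqrt(50) = 7.071068, (-1, -3)->(-1, -4): sqrt(1) = 1, (-1, -4)->(-4, -6): sqrt(13) = 3.605551
Sum = 21.874658
Perimeter = 21.8747

21.8747


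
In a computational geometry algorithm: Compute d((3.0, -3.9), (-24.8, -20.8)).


dx=-27.8, dy=-16.9
d^2 = (-27.8)^2 + (-16.9)^2 = 1058.45
d = sqrt(1058.45) = 32.5338

32.5338


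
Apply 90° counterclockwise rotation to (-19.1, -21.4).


90° CCW: (x,y) -> (-y, x)
(-19.1,-21.4) -> (21.4, -19.1)

(21.4, -19.1)


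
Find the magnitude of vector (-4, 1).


|u| = sqrt((-4)^2 + 1^2) = sqrt(17) = 4.1231

4.1231


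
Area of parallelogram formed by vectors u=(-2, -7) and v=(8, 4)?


|u x v| = |(-2)*4 - (-7)*8|
= |(-8) - (-56)| = 48

48


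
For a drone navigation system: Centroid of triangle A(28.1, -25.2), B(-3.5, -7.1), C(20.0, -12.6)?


Centroid = ((x_A+x_B+x_C)/3, (y_A+y_B+y_C)/3)
= ((28.1+(-3.5)+20)/3, ((-25.2)+(-7.1)+(-12.6))/3)
= (14.8667, -14.9667)

(14.8667, -14.9667)


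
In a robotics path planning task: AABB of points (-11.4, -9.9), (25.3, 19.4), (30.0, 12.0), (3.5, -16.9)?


x range: [-11.4, 30]
y range: [-16.9, 19.4]
Bounding box: (-11.4,-16.9) to (30,19.4)

(-11.4,-16.9) to (30,19.4)


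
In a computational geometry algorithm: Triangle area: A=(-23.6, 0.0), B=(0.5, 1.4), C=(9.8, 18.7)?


Area = |x_A(y_B-y_C) + x_B(y_C-y_A) + x_C(y_A-y_B)|/2
= |408.28 + 9.35 + (-13.72)|/2
= 403.91/2 = 201.955

201.955


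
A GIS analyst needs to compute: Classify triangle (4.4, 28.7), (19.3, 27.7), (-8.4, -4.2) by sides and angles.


Side lengths squared: AB^2=223.01, BC^2=1784.9, CA^2=1246.25
Sorted: [223.01, 1246.25, 1784.9]
By sides: Scalene, By angles: Obtuse

Scalene, Obtuse


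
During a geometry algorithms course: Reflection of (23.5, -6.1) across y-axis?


Reflection over y-axis: (x,y) -> (-x,y)
(23.5, -6.1) -> (-23.5, -6.1)

(-23.5, -6.1)


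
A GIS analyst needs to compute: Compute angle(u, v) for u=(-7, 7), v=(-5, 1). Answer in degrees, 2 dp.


u.v = 42, |u| = sqrt(98) = 9.8995, |v| = sqrt(26) = 5.099
cos(theta) = u.v/(|u||v|) = 42/sqrt(2548) = 0.83205
theta = acos(0.83205) = 33.69 degrees

33.69 degrees


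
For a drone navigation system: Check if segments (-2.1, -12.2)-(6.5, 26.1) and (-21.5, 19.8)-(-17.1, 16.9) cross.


Cross products: d1=-84.54, d2=108.92, d3=1018.22, d4=824.76
d1*d2 < 0 and d3*d4 < 0? no

No, they don't intersect


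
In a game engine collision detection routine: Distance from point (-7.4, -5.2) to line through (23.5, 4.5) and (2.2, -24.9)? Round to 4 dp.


|cross product| = 701.85
|line direction| = sqrt(1318.05) = 36.305
Distance = 701.85/sqrt(1318.05) = 19.3321

19.3321


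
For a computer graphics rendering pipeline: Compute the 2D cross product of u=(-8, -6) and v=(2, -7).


u x v = u_x*v_y - u_y*v_x = (-8)*(-7) - (-6)*2
= 56 - (-12) = 68

68


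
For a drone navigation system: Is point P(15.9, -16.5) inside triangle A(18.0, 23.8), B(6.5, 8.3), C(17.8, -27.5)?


Cross products: AB x AP = 430.9, BC x BP = 56.28, CA x CP = 99.67
All same sign? yes

Yes, inside


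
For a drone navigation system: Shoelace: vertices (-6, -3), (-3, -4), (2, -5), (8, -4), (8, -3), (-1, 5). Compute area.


Shoelace sum: ((-6)*(-4) - (-3)*(-3)) + ((-3)*(-5) - 2*(-4)) + (2*(-4) - 8*(-5)) + (8*(-3) - 8*(-4)) + (8*5 - (-1)*(-3)) + ((-1)*(-3) - (-6)*5)
= 148
Area = |148|/2 = 74

74


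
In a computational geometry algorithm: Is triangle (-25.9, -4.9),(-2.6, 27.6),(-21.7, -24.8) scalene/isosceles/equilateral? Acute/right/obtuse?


Side lengths squared: AB^2=1599.14, BC^2=3110.57, CA^2=413.65
Sorted: [413.65, 1599.14, 3110.57]
By sides: Scalene, By angles: Obtuse

Scalene, Obtuse


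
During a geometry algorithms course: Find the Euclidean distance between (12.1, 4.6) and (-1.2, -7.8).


dx=-13.3, dy=-12.4
d^2 = (-13.3)^2 + (-12.4)^2 = 330.65
d = sqrt(330.65) = 18.1838

18.1838


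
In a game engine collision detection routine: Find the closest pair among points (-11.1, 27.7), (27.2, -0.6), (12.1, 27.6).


d(P0,P1) = 47.6212, d(P0,P2) = 23.2002, d(P1,P2) = 31.9883
Closest: P0 and P2

Closest pair: (-11.1, 27.7) and (12.1, 27.6), distance = 23.2002


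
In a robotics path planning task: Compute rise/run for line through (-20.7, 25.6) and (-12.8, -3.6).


slope = (y2-y1)/(x2-x1) = ((-3.6)-25.6)/((-12.8)-(-20.7)) = (-29.2)/7.9 = -3.6962

-3.6962


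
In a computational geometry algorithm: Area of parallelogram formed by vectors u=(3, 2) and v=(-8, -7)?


|u x v| = |3*(-7) - 2*(-8)|
= |(-21) - (-16)| = 5

5


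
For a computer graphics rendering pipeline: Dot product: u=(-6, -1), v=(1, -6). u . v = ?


u . v = u_x*v_x + u_y*v_y = (-6)*1 + (-1)*(-6)
= (-6) + 6 = 0

0


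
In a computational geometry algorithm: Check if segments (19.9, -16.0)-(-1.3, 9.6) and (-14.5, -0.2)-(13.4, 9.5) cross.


Cross products: d1=-774.5, d2=145.38, d3=545.68, d4=-374.2
d1*d2 < 0 and d3*d4 < 0? yes

Yes, they intersect


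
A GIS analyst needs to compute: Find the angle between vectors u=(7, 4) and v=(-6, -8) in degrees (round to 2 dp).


u.v = -74, |u| = sqrt(65) = 8.0623, |v| = sqrt(100) = 10
cos(theta) = u.v/(|u||v|) = -74/sqrt(6500) = -0.917857
theta = acos(-0.917857) = 156.61 degrees

156.61 degrees


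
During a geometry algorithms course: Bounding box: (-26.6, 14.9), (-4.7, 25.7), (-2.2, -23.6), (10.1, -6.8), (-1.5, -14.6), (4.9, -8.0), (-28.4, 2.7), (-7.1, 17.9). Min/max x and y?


x range: [-28.4, 10.1]
y range: [-23.6, 25.7]
Bounding box: (-28.4,-23.6) to (10.1,25.7)

(-28.4,-23.6) to (10.1,25.7)


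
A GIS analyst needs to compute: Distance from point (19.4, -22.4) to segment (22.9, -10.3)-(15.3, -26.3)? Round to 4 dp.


Project P onto AB: t = 0.7018 (clamped to [0,1])
Closest point on segment: (17.5662, -21.529)
Distance: 2.0301

2.0301


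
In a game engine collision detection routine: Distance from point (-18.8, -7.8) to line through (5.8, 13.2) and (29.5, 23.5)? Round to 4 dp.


|cross product| = 244.32
|line direction| = sqrt(667.78) = 25.8414
Distance = 244.32/sqrt(667.78) = 9.4546

9.4546


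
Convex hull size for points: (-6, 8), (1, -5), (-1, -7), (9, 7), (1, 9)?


Convex hull vertices (CCW): (-6, 8), (-1, -7), (1, -5), (9, 7), (1, 9)
Count = 5

5


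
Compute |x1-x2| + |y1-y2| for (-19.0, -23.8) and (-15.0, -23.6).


|(-19)-(-15)| + |(-23.8)-(-23.6)| = 4 + 0.2 = 4.2

4.2


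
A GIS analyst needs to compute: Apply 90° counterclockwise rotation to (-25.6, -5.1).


90° CCW: (x,y) -> (-y, x)
(-25.6,-5.1) -> (5.1, -25.6)

(5.1, -25.6)


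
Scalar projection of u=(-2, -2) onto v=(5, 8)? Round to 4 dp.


u.v = -26, |v| = sqrt(89) = 9.434
Scalar projection = u.v / |v| = -26 / sqrt(89) = -2.756

-2.756


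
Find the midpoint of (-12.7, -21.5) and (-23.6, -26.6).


M = (((-12.7)+(-23.6))/2, ((-21.5)+(-26.6))/2)
= (-18.15, -24.05)

(-18.15, -24.05)


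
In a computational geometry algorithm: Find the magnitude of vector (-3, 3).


|u| = sqrt((-3)^2 + 3^2) = sqrt(18) = 4.2426

4.2426


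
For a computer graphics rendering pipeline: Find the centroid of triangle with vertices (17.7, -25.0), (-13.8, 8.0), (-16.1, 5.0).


Centroid = ((x_A+x_B+x_C)/3, (y_A+y_B+y_C)/3)
= ((17.7+(-13.8)+(-16.1))/3, ((-25)+8+5)/3)
= (-4.0667, -4)

(-4.0667, -4)


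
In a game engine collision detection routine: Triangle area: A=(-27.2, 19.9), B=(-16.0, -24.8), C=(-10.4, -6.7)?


Area = |x_A(y_B-y_C) + x_B(y_C-y_A) + x_C(y_A-y_B)|/2
= |492.32 + 425.6 + (-464.88)|/2
= 453.04/2 = 226.52

226.52


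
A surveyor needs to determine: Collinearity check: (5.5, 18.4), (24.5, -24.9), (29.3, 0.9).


Cross product: (24.5-5.5)*(0.9-18.4) - ((-24.9)-18.4)*(29.3-5.5)
= 698.04

No, not collinear


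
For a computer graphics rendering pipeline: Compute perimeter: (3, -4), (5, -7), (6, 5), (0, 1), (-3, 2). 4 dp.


Sides: (3, -4)->(5, -7): sqrt(13) = 3.605551, (5, -7)->(6, 5): sqrt(145) = 12.041595, (6, 5)->(0, 1): sqrt(52) = 7.211103, (0, 1)->(-3, 2): sqrt(10) = 3.162278, (-3, 2)->(3, -4): sqrt(72) = 8.485281
Sum = 34.505808
Perimeter = 34.5058

34.5058


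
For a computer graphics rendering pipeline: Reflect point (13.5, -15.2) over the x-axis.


Reflection over x-axis: (x,y) -> (x,-y)
(13.5, -15.2) -> (13.5, 15.2)

(13.5, 15.2)


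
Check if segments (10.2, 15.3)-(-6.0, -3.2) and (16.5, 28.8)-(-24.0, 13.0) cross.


Cross products: d1=447.21, d2=940.5, d3=-102.15, d4=-595.44
d1*d2 < 0 and d3*d4 < 0? no

No, they don't intersect


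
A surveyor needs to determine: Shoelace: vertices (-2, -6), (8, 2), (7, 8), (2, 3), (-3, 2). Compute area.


Shoelace sum: ((-2)*2 - 8*(-6)) + (8*8 - 7*2) + (7*3 - 2*8) + (2*2 - (-3)*3) + ((-3)*(-6) - (-2)*2)
= 134
Area = |134|/2 = 67

67


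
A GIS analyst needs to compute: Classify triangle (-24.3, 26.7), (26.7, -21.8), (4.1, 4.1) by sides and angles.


Side lengths squared: AB^2=4953.25, BC^2=1181.57, CA^2=1317.32
Sorted: [1181.57, 1317.32, 4953.25]
By sides: Scalene, By angles: Obtuse

Scalene, Obtuse


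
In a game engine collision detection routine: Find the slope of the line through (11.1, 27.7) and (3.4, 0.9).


slope = (y2-y1)/(x2-x1) = (0.9-27.7)/(3.4-11.1) = (-26.8)/(-7.7) = 3.4805

3.4805


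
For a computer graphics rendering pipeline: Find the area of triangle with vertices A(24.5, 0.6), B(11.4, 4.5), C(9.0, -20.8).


Area = |x_A(y_B-y_C) + x_B(y_C-y_A) + x_C(y_A-y_B)|/2
= |619.85 + (-243.96) + (-35.1)|/2
= 340.79/2 = 170.395

170.395


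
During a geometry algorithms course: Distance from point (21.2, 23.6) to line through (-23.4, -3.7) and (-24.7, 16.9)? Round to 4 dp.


|cross product| = 954.25
|line direction| = sqrt(426.05) = 20.641
Distance = 954.25/sqrt(426.05) = 46.2309

46.2309


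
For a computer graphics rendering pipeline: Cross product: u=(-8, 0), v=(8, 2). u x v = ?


u x v = u_x*v_y - u_y*v_x = (-8)*2 - 0*8
= (-16) - 0 = -16

-16


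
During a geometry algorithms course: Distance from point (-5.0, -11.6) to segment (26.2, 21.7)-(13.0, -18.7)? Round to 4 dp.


Project P onto AB: t = 0.9727 (clamped to [0,1])
Closest point on segment: (13.3598, -17.5988)
Distance: 19.315

19.315


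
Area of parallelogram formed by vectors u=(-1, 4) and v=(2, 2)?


|u x v| = |(-1)*2 - 4*2|
= |(-2) - 8| = 10

10


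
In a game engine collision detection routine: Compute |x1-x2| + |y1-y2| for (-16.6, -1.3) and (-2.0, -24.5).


|(-16.6)-(-2)| + |(-1.3)-(-24.5)| = 14.6 + 23.2 = 37.8

37.8


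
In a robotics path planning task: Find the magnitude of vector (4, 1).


|u| = sqrt(4^2 + 1^2) = sqrt(17) = 4.1231

4.1231


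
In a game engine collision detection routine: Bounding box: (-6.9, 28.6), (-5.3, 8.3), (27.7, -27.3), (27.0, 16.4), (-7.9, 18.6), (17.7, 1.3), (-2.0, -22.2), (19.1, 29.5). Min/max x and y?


x range: [-7.9, 27.7]
y range: [-27.3, 29.5]
Bounding box: (-7.9,-27.3) to (27.7,29.5)

(-7.9,-27.3) to (27.7,29.5)


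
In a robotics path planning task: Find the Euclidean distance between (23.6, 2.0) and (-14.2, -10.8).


dx=-37.8, dy=-12.8
d^2 = (-37.8)^2 + (-12.8)^2 = 1592.68
d = sqrt(1592.68) = 39.9084

39.9084


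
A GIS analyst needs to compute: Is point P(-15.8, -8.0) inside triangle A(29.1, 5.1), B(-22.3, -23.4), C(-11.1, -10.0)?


Cross products: AB x AP = -606.31, BC x BP = 85.38, CA x CP = 151.37
All same sign? no

No, outside


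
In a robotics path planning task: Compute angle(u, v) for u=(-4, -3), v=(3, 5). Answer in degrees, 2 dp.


u.v = -27, |u| = sqrt(25) = 5, |v| = sqrt(34) = 5.831
cos(theta) = u.v/(|u||v|) = -27/sqrt(850) = -0.926092
theta = acos(-0.926092) = 157.83 degrees

157.83 degrees


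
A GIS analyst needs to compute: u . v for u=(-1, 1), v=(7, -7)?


u . v = u_x*v_x + u_y*v_y = (-1)*7 + 1*(-7)
= (-7) + (-7) = -14

-14


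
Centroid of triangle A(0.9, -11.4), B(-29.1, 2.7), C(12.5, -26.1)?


Centroid = ((x_A+x_B+x_C)/3, (y_A+y_B+y_C)/3)
= ((0.9+(-29.1)+12.5)/3, ((-11.4)+2.7+(-26.1))/3)
= (-5.2333, -11.6)

(-5.2333, -11.6)


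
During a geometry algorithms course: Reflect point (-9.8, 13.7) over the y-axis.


Reflection over y-axis: (x,y) -> (-x,y)
(-9.8, 13.7) -> (9.8, 13.7)

(9.8, 13.7)


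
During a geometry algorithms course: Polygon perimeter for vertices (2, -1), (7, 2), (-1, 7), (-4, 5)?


Sides: (2, -1)->(7, 2): sqrt(34) = 5.830952, (7, 2)->(-1, 7): sqrt(89) = 9.433981, (-1, 7)->(-4, 5): sqrt(13) = 3.605551, (-4, 5)->(2, -1): sqrt(72) = 8.485281
Sum = 27.355765
Perimeter = 27.3558

27.3558


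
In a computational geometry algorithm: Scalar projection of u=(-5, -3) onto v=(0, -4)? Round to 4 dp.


u.v = 12, |v| = sqrt(16) = 4
Scalar projection = u.v / |v| = 12 / sqrt(16) = 3

3


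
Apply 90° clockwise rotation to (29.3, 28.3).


90° CW: (x,y) -> (y, -x)
(29.3,28.3) -> (28.3, -29.3)

(28.3, -29.3)


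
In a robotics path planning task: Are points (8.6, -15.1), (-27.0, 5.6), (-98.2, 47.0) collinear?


Cross product: ((-27)-8.6)*(47-(-15.1)) - (5.6-(-15.1))*((-98.2)-8.6)
= 0

Yes, collinear


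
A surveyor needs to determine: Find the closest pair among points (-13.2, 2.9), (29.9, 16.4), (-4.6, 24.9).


d(P0,P1) = 45.1648, d(P0,P2) = 23.6212, d(P1,P2) = 35.5317
Closest: P0 and P2

Closest pair: (-13.2, 2.9) and (-4.6, 24.9), distance = 23.6212


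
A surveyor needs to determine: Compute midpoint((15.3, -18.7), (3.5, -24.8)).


M = ((15.3+3.5)/2, ((-18.7)+(-24.8))/2)
= (9.4, -21.75)

(9.4, -21.75)


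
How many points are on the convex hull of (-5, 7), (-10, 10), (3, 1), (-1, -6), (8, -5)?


Convex hull vertices (CCW): (-10, 10), (-1, -6), (8, -5), (3, 1), (-5, 7)
Count = 5

5


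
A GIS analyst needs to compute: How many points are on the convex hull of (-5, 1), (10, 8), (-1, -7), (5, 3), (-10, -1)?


Convex hull vertices (CCW): (-10, -1), (-1, -7), (10, 8)
Count = 3

3


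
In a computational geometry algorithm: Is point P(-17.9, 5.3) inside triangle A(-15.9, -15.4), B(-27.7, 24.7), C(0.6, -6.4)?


Cross products: AB x AP = -164.06, BC x BP = -244.24, CA x CP = -359.55
All same sign? yes

Yes, inside


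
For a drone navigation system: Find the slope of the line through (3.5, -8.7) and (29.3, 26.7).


slope = (y2-y1)/(x2-x1) = (26.7-(-8.7))/(29.3-3.5) = 35.4/25.8 = 1.3721

1.3721


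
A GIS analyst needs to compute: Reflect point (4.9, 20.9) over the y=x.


Reflection over y=x: (x,y) -> (y,x)
(4.9, 20.9) -> (20.9, 4.9)

(20.9, 4.9)
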